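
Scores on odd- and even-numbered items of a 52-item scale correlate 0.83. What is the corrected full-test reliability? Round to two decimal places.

0.91

r_full = 2r_hh / (1 + r_hh) = 2 × 0.83 / (1 + 0.83)
       = 1.6600 / 1.8300 = 0.9071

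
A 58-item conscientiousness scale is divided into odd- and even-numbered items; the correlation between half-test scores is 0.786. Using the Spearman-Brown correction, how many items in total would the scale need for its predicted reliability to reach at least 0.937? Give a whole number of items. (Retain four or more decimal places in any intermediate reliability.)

r_full = 2(0.786)/(1 + 0.786) = 0.8802
n = r_tgt(1 − r_full) / [r_full(1 − r_tgt)] = 0.937 × 0.1198 / (0.8802 × 0.063) ≈ 2.0243
Items = 2.0243 × 58 ≈ 117.41 → 118

118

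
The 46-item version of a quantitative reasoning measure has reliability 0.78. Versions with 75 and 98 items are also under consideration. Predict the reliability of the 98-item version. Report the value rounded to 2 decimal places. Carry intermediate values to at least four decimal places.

0.88

Only the ratio of lengths matters: n = 98/46 = 2.1304
r_{98} = n·r / (1 + (n − 1)·r) = 1.6617 / 1.8817 ≈ 0.8831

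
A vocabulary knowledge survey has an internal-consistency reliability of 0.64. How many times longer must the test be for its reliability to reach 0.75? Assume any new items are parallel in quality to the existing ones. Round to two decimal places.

1.69

Spearman-Brown solved for the length factor n:
n = r*(1 − r) / [ r (1 − r*) ]
n = [0.75 × 0.36] / [0.64 × 0.25]
n = 0.2700 / 0.1600 ≈ 1.6875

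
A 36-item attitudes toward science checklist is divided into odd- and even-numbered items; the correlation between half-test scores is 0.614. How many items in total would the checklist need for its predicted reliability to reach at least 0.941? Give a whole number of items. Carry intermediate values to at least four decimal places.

181

r_full = 2(0.614)/(1 + 0.614) = 0.7608
Solve Spearman-Brown for n: n = 0.941(1 − 0.7608) / [0.7608(1 − 0.941)] = 5.0145
Items = 5.0145 × 36 ≈ 180.52 → 181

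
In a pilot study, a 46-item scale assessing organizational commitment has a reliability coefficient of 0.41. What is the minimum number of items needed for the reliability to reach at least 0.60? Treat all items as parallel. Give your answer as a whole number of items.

n = 0.60 × (1 − 0.41) / [ 0.41 × (1 − 0.60) ]
  = 0.3540 / 0.1640 = 2.1585
So the test needs 2.1585 × 46 ≈ 99.29 items; rounding up, 100.

100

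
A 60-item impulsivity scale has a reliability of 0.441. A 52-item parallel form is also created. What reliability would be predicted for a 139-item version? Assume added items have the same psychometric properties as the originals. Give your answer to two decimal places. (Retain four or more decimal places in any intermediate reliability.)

0.65

Only the ratio of lengths matters: n = 139/60 = 2.3167
r_{139} = n·r / (1 + (n − 1)·r) = 1.0217 / 1.5807 ≈ 0.6464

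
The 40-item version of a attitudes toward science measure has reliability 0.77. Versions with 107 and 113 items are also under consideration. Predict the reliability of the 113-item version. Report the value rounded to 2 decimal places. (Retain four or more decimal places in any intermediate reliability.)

The 107-item form is not needed; work directly from the 40-item form with n = 113/40 = 2.8250.
r_{113} = n·r / (1 + (n − 1)·r) = 2.1753 / 2.4053 ≈ 0.9044

0.90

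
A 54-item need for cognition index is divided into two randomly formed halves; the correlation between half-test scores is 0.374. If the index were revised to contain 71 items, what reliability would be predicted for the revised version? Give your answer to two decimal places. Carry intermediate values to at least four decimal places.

First correct the split-half correlation to full-test reliability: r_full = 2 × 0.374 / (1 + 0.374) ≈ 0.5444
Length factor from 54 to 71 items: n = 71/54 = 1.3148
r_new = n·r_full / (1 + (n − 1)·r_full) = 0.7158 / 1.1714 ≈ 0.6111

0.61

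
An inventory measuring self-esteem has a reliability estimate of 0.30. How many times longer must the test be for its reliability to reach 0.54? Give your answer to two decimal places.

2.74

Rearranging the Spearman-Brown formula for n,
n = r*(1 − r) / [ r (1 − r*) ]
n = [0.54 × 0.70] / [0.30 × 0.46]
  = 0.3780 / 0.1380 = 2.7391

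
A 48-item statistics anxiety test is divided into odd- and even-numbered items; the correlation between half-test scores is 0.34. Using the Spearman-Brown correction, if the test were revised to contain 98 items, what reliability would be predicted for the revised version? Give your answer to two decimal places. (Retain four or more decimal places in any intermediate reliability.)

0.68

First correct the split-half correlation to full-test reliability: r_full = 2 × 0.34 / (1 + 0.34) ≈ 0.5075
Then adjust to 98 items: n = 98/48 = 2.0417
r_new = n·r_full / (1 + (n − 1)·r_full) = 1.0362 / 1.5287 ≈ 0.6778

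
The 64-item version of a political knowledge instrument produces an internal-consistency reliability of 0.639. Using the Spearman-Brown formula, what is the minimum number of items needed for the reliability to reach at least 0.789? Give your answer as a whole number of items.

136

Invert Spearman-Brown to solve for n:
n = r*(1 − r) / [ r (1 − r*) ]
n = [0.789 × 0.361] / [0.639 × 0.211]
  = 0.284829 / 0.134829 = 2.1125
So the test needs 2.1125 × 64 ≈ 135.20 items; rounding up, 136.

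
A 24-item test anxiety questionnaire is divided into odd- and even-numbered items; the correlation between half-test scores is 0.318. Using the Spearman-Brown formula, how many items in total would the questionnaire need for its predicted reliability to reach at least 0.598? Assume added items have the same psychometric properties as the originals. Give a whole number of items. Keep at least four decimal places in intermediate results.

r_full = 2(0.318)/(1 + 0.318) = 0.4825
n = r_tgt(1 − r_full) / [r_full(1 − r_tgt)] = 0.598 × 0.5175 / (0.4825 × 0.402) ≈ 1.5955
Required items = 1.5955 × 24 = 38.29, so 39 items.

39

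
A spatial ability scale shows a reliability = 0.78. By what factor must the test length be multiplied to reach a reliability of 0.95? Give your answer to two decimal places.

5.36

n = 0.95 × (1 − 0.78) / [ 0.78 × (1 − 0.95) ]
n = 0.2090 / 0.0390 ≈ 5.3590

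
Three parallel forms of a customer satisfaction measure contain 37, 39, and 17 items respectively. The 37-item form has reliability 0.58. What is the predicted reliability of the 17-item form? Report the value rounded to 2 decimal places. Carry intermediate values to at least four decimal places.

The 39-item form is not needed; work directly from the 37-item form with n = 17/37 = 0.4595.
r_{17} = n·r / (1 + (n − 1)·r) = 0.2665 / 0.6865 ≈ 0.3882

0.39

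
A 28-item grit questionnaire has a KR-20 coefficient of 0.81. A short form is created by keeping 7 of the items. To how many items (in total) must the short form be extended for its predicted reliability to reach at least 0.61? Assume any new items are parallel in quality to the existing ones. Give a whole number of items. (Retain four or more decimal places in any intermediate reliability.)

First, r for the 7-item form: n = 7/28 = 0.2500, so r_7 = 0.2500·0.81/(1 + (0.2500 − 1)·0.81) = 0.5159
Then solve for n' with r_old = 0.5159, r_target = 0.61: n' = 0.61(1 − 0.5159)/[0.5159(1 − 0.61)] = 1.4677
Total items = 1.4677 × 7 = 10.27, rounded up to 11.

11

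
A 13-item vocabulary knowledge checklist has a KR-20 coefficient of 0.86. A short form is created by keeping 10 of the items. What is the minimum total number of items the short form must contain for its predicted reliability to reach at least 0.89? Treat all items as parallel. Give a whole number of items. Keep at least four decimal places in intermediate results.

Short-form reliability: n = 10/13 = 0.7692; r_10 = n·r/(1+(n−1)r) ≈ 0.8253
Then solve for n' with r_old = 0.8253, r_target = 0.89: n' = 0.89(1 − 0.8253)/[0.8253(1 − 0.89)] = 1.7127
Total items = 1.7127 × 10 = 17.13, rounded up to 18.

18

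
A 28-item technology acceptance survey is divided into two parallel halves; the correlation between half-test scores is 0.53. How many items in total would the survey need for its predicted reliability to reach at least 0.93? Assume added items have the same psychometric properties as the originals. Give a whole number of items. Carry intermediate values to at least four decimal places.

r_full = 2(0.53)/(1 + 0.53) = 0.6928
n = r_tgt(1 − r_full) / [r_full(1 − r_tgt)] = 0.93 × 0.3072 / (0.6928 × 0.07) ≈ 5.8911
Items = 5.8911 × 28 ≈ 164.95 → 165

165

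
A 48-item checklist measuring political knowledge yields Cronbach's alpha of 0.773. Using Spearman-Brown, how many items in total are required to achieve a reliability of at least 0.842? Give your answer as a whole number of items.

76

n = 0.842(1 − 0.773) / [0.773(1 − 0.842)]
n = 0.191134 / 0.122134 ≈ 1.5650
Items needed = n × 48 = 1.5650 × 48 ≈ 75.12 → round up to 76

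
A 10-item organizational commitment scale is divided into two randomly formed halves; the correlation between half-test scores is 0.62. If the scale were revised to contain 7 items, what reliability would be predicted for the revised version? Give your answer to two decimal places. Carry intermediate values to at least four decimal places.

0.70

Full-test reliability from the split-half r: r_full = 2(0.62)/(1 + 0.62) = 0.7654
Length factor from 10 to 7 items: n = 7/10 = 0.7000
r_new = n·r_full / (1 + (n − 1)·r_full) = 0.5358 / 0.7704 ≈ 0.6955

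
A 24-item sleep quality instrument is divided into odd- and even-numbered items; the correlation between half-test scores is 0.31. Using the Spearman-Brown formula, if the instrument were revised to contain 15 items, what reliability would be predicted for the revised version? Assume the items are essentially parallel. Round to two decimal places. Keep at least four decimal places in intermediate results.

0.36

Full-test reliability from the split-half r: r_full = 2(0.31)/(1 + 0.31) = 0.4733
Then adjust to 15 items: n = 15/24 = 0.6250
r_new = n·r_full / (1 + (n − 1)·r_full) = 0.2958 / 0.8225 ≈ 0.3596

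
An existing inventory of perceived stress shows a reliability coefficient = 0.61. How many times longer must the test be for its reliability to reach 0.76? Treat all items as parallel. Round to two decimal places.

Spearman-Brown solved for the length factor n:
n = r*(1 − r) / [ r (1 − r*) ]
n = 0.76(1 − 0.61) / [0.61(1 − 0.76)]
  = 0.2964 / 0.1464 = 2.0246

2.02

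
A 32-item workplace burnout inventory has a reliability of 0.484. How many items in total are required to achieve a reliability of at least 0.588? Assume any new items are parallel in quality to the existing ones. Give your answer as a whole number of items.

49

Invert Spearman-Brown to solve for n:
n = r_target (1 − r_old) / [ r_old (1 − r_target) ]
n = 0.588 × (1 − 0.484) / [ 0.484 × (1 − 0.588) ]
n = 0.303408 / 0.199408 ≈ 1.5215
Items needed = n × 32 = 1.5215 × 32 ≈ 48.69 → round up to 49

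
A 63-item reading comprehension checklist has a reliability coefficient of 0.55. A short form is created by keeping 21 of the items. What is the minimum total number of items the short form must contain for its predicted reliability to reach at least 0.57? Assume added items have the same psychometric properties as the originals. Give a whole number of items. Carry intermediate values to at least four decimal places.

First, r for the 21-item form: n = 21/63 = 0.3333, so r_21 = 0.3333·0.55/(1 + (0.3333 − 1)·0.55) = 0.2895
Length factor from the short form to reach 0.57: n' = 0.57(1 − 0.2895) / [0.2895(1 − 0.57)] ≈ 3.2533
Total items = 3.2533 × 21 = 68.32, rounded up to 69.

69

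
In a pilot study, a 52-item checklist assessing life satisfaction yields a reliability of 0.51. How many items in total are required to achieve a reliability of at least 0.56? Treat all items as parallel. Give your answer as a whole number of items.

64

n = [0.56 × 0.49] / [0.51 × 0.44]
n = 0.2744 / 0.2244 ≈ 1.2228
So the test needs 1.2228 × 52 ≈ 63.59 items; rounding up, 64.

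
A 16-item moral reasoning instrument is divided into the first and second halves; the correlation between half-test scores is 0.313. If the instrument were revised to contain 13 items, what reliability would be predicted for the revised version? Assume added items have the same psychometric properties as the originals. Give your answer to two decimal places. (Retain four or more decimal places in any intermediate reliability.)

Full-test reliability from the split-half r: r_full = 2(0.313)/(1 + 0.313) = 0.4768
Length factor from 16 to 13 items: n = 13/16 = 0.8125
r_new = n·r_full / (1 + (n − 1)·r_full) = 0.3874 / 0.9106 ≈ 0.4254

0.43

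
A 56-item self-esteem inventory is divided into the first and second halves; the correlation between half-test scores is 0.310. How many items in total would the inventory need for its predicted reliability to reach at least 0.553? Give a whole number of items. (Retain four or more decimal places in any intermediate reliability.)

Corrected full-test reliability: r_full = 2 × 0.310 / (1 + 0.310) ≈ 0.4733
n = r_tgt(1 − r_full) / [r_full(1 − r_tgt)] = 0.553 × 0.5267 / (0.4733 × 0.447) ≈ 1.3767
Required items = 1.3767 × 56 = 77.10, so 78 items.

78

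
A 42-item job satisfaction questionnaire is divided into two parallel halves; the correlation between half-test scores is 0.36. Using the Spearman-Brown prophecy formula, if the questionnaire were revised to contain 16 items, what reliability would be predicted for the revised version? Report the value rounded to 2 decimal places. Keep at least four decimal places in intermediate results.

0.30

Spearman-Brown correction (n = 2): r_full = 2·0.36/(1 + 0.36) = 0.5294
Then adjust to 16 items: n = 16/42 = 0.3810
r_new = n·r_full / (1 + (n − 1)·r_full) = 0.2017 / 0.6723 ≈ 0.3000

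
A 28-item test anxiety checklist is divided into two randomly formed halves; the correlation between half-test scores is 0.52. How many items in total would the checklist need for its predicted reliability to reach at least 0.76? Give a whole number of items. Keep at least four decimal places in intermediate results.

41

r_full = 2(0.52)/(1 + 0.52) = 0.6842
Solve Spearman-Brown for n: n = 0.76(1 − 0.6842) / [0.6842(1 − 0.76)] = 1.4616
Required items = 1.4616 × 28 = 40.92, so 41 items.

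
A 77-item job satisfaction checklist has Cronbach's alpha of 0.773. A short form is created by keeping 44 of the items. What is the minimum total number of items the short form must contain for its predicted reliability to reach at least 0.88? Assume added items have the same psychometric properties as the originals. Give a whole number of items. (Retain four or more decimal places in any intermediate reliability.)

First, r for the 44-item form: n = 44/77 = 0.5714, so r_44 = 0.5714·0.773/(1 + (0.5714 − 1)·0.773) = 0.6605
Then solve for n' with r_old = 0.6605, r_target = 0.88: n' = 0.88(1 − 0.6605)/[0.6605(1 − 0.88)] = 3.7694
Items = 3.7694 × 44 ≈ 165.85 → 166

166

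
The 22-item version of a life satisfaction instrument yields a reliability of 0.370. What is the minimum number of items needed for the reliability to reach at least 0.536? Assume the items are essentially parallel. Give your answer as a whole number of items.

n = 0.536 × (1 − 0.370) / [ 0.370 × (1 − 0.536) ]
  = 0.337680 / 0.171680 = 1.9669
Items needed = n × 22 = 1.9669 × 22 ≈ 43.27 → round up to 44

44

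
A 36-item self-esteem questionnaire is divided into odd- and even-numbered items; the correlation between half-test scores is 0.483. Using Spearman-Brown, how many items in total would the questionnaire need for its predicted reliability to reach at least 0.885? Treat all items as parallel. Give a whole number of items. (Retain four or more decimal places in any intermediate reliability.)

r_full = 2(0.483)/(1 + 0.483) = 0.6514
n = r_tgt(1 − r_full) / [r_full(1 − r_tgt)] = 0.885 × 0.3486 / (0.6514 × 0.115) ≈ 4.1184
Items = 4.1184 × 36 ≈ 148.26 → 149

149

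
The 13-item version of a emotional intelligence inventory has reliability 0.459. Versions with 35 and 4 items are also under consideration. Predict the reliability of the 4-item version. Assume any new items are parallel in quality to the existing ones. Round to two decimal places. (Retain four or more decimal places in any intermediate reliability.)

Only the ratio of lengths matters: n = 4/13 = 0.3077
r_{4} = n·r / (1 + (n − 1)·r) = 0.1412 / 0.6822 ≈ 0.2070

0.21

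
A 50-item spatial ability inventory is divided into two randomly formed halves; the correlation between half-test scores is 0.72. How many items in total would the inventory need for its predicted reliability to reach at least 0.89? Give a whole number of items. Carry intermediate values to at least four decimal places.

Corrected full-test reliability: r_full = 2 × 0.72 / (1 + 0.72) ≈ 0.8372
n = r_tgt(1 − r_full) / [r_full(1 − r_tgt)] = 0.89 × 0.1628 / (0.8372 × 0.11) ≈ 1.5733
Required items = 1.5733 × 50 = 78.66, so 79 items.

79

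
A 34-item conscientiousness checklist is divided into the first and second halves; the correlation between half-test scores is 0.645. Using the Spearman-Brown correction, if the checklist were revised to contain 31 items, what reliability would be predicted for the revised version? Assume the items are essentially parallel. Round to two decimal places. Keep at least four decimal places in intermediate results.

Spearman-Brown correction (n = 2): r_full = 2·0.645/(1 + 0.645) = 0.7842
Then adjust to 31 items: n = 31/34 = 0.9118
r_new = n·r_full / (1 + (n − 1)·r_full) = 0.7150 / 0.9308 ≈ 0.7682

0.77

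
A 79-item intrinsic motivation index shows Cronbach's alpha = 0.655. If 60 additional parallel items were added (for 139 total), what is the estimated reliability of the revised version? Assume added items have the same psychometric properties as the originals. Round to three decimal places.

0.770

The new length is 139/79 = 1.7595 times the old.
Spearman-Brown: r_new = n·r / (1 + (n − 1)·r)
r_new = (1.7595 × 0.655) / (1 + (1.7595 − 1) × 0.655)
r_new = 1.1525 / 1.4975 ≈ 0.7696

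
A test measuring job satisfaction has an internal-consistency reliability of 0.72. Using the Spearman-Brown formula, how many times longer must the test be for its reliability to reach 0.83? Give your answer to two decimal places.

Rearranging the Spearman-Brown formula for n,
n = r*(1 − r) / [ r (1 − r*) ]
n = [0.83 × 0.28] / [0.72 × 0.17]
  = 0.2324 / 0.1224 = 1.8987

1.90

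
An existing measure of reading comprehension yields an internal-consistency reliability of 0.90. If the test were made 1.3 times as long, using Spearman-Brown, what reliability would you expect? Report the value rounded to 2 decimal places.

0.92

By Spearman-Brown, r_new = n r / (1 + (n − 1) r).
r_new = 1.3·0.90 / [1 + (1.3 − 1)·0.90]
r_new = 1.1700 / 1.2700 ≈ 0.9213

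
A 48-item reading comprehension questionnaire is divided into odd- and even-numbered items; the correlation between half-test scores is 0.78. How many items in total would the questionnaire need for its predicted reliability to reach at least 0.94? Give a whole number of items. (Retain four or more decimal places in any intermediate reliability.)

107

r_full = 2(0.78)/(1 + 0.78) = 0.8764
n = r_tgt(1 − r_full) / [r_full(1 − r_tgt)] = 0.94 × 0.1236 / (0.8764 × 0.06) ≈ 2.2095
Required items = 2.2095 × 48 = 106.06, so 107 items.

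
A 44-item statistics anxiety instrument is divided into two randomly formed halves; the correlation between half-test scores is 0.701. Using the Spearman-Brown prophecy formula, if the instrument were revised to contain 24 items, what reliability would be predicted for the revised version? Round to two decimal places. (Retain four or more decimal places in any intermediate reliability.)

0.72

Spearman-Brown correction (n = 2): r_full = 2·0.701/(1 + 0.701) = 0.8242
Length factor from 44 to 24 items: n = 24/44 = 0.5455
r_new = n·r_full / (1 + (n − 1)·r_full) = 0.4496 / 0.6254 ≈ 0.7189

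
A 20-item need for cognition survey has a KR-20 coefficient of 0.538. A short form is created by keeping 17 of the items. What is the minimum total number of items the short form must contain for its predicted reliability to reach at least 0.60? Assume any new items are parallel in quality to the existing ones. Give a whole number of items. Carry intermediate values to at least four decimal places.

26

Short-form reliability: n = 17/20 = 0.8500; r_17 = n·r/(1+(n−1)r) ≈ 0.4974
Length factor from the short form to reach 0.60: n' = 0.60(1 − 0.4974) / [0.4974(1 − 0.60)] ≈ 1.5157
Total items = 1.5157 × 17 = 25.77, rounded up to 26.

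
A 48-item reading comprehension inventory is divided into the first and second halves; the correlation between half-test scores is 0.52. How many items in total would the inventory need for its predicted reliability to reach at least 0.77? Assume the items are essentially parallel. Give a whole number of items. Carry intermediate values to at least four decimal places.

Corrected full-test reliability: r_full = 2 × 0.52 / (1 + 0.52) ≈ 0.6842
n = r_tgt(1 − r_full) / [r_full(1 − r_tgt)] = 0.77 × 0.3158 / (0.6842 × 0.23) ≈ 1.5452
Required items = 1.5452 × 48 = 74.17, so 75 items.

75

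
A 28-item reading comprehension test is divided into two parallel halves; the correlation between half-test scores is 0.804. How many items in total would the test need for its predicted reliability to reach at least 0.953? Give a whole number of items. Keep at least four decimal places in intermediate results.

70

r_full = 2(0.804)/(1 + 0.804) = 0.8914
Solve Spearman-Brown for n: n = 0.953(1 − 0.8914) / [0.8914(1 − 0.953)] = 2.4703
Required items = 2.4703 × 28 = 69.17, so 70 items.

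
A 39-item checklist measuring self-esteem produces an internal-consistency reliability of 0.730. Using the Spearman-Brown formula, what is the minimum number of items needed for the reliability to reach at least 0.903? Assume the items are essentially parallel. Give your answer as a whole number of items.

135

Invert Spearman-Brown to solve for n:
n = r_target (1 − r_old) / [ r_old (1 − r_target) ]
n = [0.903 × 0.270] / [0.730 × 0.097]
n = 0.243810 / 0.070810 ≈ 3.4432
So the test needs 3.4432 × 39 ≈ 134.28 items; rounding up, 135.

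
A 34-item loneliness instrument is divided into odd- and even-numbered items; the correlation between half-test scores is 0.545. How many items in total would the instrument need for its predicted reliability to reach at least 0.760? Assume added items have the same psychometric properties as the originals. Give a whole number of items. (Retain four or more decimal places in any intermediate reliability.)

45

r_full = 2(0.545)/(1 + 0.545) = 0.7055
n = r_tgt(1 − r_full) / [r_full(1 − r_tgt)] = 0.760 × 0.2945 / (0.7055 × 0.240) ≈ 1.3219
Items = 1.3219 × 34 ≈ 44.94 → 45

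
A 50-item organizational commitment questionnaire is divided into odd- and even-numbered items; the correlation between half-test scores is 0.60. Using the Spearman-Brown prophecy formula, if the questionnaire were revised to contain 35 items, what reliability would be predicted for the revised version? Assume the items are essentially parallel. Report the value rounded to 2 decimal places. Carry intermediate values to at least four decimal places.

0.68

Full-test reliability from the split-half r: r_full = 2(0.60)/(1 + 0.60) = 0.7500
Length factor from 50 to 35 items: n = 35/50 = 0.7000
r_new = n·r_full / (1 + (n − 1)·r_full) = 0.5250 / 0.7750 ≈ 0.6774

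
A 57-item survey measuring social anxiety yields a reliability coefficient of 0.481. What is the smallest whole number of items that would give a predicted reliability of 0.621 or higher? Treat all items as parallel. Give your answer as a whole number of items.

n = 0.621 × (1 − 0.481) / [ 0.481 × (1 − 0.621) ]
  = 0.322299 / 0.182299 = 1.7680
Items needed = n × 57 = 1.7680 × 57 ≈ 100.78 → round up to 101

101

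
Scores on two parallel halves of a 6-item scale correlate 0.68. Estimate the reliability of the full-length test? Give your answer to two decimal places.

0.81

Each half is half the length of the full test, so the full test is n = 2 times a half.
r_full = 2r_hh / (1 + r_hh) = 2 × 0.68 / (1 + 0.68)
r_full = 1.3600 / 1.6800 ≈ 0.8095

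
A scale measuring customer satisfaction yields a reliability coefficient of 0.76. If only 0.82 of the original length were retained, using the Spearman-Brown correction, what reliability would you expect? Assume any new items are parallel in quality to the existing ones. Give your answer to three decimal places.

0.722

r_new = 0.82·0.76 / [1 + (0.82 − 1)·0.76]
r_new = 0.6232 / 0.8632 ≈ 0.7220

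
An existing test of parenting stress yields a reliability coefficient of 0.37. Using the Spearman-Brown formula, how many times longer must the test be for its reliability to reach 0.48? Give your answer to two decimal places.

Rearranging the Spearman-Brown formula for n,
n = r_target (1 − r_old) / [ r_old (1 − r_target) ]
n = 0.48(1 − 0.37) / [0.37(1 − 0.48)]
n = 0.3024 / 0.1924 ≈ 1.5717

1.57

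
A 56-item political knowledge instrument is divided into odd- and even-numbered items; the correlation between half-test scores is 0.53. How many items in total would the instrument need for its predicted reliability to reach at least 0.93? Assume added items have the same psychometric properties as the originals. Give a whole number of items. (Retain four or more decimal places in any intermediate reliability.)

330

r_full = 2(0.53)/(1 + 0.53) = 0.6928
n = r_tgt(1 − r_full) / [r_full(1 − r_tgt)] = 0.93 × 0.3072 / (0.6928 × 0.07) ≈ 5.8911
Items = 5.8911 × 56 ≈ 329.90 → 330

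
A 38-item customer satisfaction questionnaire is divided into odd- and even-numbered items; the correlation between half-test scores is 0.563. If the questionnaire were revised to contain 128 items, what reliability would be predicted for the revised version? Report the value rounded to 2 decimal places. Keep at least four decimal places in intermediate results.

Full-test reliability from the split-half r: r_full = 2(0.563)/(1 + 0.563) = 0.7204
Length factor from 38 to 128 items: n = 128/38 = 3.3684
r_new = n·r_full / (1 + (n − 1)·r_full) = 2.4266 / 2.7062 ≈ 0.8967

0.90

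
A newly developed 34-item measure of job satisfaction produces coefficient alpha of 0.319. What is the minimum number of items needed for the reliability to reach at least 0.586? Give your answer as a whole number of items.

Spearman-Brown solved for the length factor n:
n = r*(1 − r) / [ r (1 − r*) ]
n = 0.586(1 − 0.319) / [0.319(1 − 0.586)]
n = 0.399066 / 0.132066 ≈ 3.0217
Items needed = n × 34 = 3.0217 × 34 ≈ 102.74 → round up to 103

103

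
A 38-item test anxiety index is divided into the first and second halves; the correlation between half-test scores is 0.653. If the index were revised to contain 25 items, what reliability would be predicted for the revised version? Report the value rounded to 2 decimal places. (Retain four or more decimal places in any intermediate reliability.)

0.71

First correct the split-half correlation to full-test reliability: r_full = 2 × 0.653 / (1 + 0.653) ≈ 0.7901
Then adjust to 25 items: n = 25/38 = 0.6579
r_new = n·r_full / (1 + (n − 1)·r_full) = 0.5198 / 0.7297 ≈ 0.7123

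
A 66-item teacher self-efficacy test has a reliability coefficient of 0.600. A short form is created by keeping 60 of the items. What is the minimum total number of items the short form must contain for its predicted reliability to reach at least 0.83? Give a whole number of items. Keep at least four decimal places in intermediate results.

215

Short-form reliability: n = 60/66 = 0.9091; r_60 = n·r/(1+(n−1)r) ≈ 0.5769
Then solve for n' with r_old = 0.5769, r_target = 0.83: n' = 0.83(1 − 0.5769)/[0.5769(1 − 0.83)] = 3.5807
Total items = 3.5807 × 60 = 214.84, rounded up to 215.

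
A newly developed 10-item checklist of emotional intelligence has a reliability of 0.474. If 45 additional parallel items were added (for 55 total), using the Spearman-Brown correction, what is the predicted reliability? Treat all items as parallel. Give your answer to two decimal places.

0.83

The new length is 55/10 = 5.5 times the old.
r_new = 5.5·0.474 / [1 + (5.5 − 1)·0.474]
     = 2.6070 / 3.1330 = 0.8321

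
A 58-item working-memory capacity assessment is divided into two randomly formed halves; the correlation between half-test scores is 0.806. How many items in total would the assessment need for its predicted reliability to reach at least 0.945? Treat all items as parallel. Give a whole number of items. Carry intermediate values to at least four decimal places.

Corrected full-test reliability: r_full = 2 × 0.806 / (1 + 0.806) ≈ 0.8926
Solve Spearman-Brown for n: n = 0.945(1 − 0.8926) / [0.8926(1 − 0.945)] = 2.0674
Required items = 2.0674 × 58 = 119.91, so 120 items.

120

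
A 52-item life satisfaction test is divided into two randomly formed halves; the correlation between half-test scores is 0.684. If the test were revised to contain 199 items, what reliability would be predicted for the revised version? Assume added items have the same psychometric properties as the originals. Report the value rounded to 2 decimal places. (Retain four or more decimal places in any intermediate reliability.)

0.94

First correct the split-half correlation to full-test reliability: r_full = 2 × 0.684 / (1 + 0.684) ≈ 0.8124
Length factor from 52 to 199 items: n = 199/52 = 3.8269
r_new = n·r_full / (1 + (n − 1)·r_full) = 3.1090 / 3.2966 ≈ 0.9431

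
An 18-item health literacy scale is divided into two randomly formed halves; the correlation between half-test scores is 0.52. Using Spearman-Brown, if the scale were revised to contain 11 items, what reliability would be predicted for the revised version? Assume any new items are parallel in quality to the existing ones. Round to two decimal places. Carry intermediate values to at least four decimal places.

0.57

First correct the split-half correlation to full-test reliability: r_full = 2 × 0.52 / (1 + 0.52) ≈ 0.6842
Then adjust to 11 items: n = 11/18 = 0.6111
r_new = n·r_full / (1 + (n − 1)·r_full) = 0.4181 / 0.7339 ≈ 0.5697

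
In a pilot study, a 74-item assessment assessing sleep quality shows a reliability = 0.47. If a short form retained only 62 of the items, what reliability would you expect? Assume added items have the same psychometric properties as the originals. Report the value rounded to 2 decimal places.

0.43

n = 62/74 = 0.8378
Apply the Spearman-Brown prophecy formula, r' = nr / [1 + (n − 1)r]:
r_new = (0.8378 × 0.47) / (1 + (0.8378 − 1) × 0.47)
r_new = 0.3938 / 0.9238 ≈ 0.4263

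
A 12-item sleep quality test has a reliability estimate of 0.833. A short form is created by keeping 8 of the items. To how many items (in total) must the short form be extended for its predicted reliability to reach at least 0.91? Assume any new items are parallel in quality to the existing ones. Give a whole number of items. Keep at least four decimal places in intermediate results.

Short-form reliability: n = 8/12 = 0.6667; r_8 = n·r/(1+(n−1)r) ≈ 0.7688
Length factor from the short form to reach 0.91: n' = 0.91(1 − 0.7688) / [0.7688(1 − 0.91)] ≈ 3.0407
Total items = 3.0407 × 8 = 24.33, rounded up to 25.

25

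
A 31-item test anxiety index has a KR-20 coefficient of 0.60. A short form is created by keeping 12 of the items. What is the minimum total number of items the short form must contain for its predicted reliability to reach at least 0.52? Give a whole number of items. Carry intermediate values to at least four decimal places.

23

Short-form reliability: n = 12/31 = 0.3871; r_12 = n·r/(1+(n−1)r) ≈ 0.3673
Then solve for n' with r_old = 0.3673, r_target = 0.52: n' = 0.52(1 − 0.3673)/[0.3673(1 − 0.52)] = 1.8661
Total items = 1.8661 × 12 = 22.39, rounded up to 23.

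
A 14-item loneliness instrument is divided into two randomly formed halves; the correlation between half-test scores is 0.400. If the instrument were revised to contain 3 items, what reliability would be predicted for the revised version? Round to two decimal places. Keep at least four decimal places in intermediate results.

0.22

Full-test reliability from the split-half r: r_full = 2(0.400)/(1 + 0.400) = 0.5714
Length factor from 14 to 3 items: n = 3/14 = 0.2143
r_new = n·r_full / (1 + (n − 1)·r_full) = 0.1225 / 0.5511 ≈ 0.2223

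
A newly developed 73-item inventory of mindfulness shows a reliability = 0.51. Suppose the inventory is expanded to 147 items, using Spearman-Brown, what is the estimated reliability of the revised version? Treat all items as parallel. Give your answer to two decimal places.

0.68

The new length is 147/73 = 2.0137 times the old.
Apply the Spearman-Brown prophecy formula, r' = nr / [1 + (n − 1)r]:
r_new = 2.0137·0.51 / [1 + (2.0137 − 1)·0.51]
r_new = 1.0270 / 1.5170 ≈ 0.6770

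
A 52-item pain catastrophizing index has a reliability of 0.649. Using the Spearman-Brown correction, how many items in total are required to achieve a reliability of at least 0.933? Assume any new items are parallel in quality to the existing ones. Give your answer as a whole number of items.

n = 0.933(1 − 0.649) / [0.649(1 − 0.933)]
  = 0.327483 / 0.043483 = 7.5313
7.5313 × 52 = 391.63 → 392 items

392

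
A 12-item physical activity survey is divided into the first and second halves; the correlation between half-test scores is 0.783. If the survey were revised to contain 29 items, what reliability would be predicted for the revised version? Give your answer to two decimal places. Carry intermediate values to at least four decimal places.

0.95

Spearman-Brown correction (n = 2): r_full = 2·0.783/(1 + 0.783) = 0.8783
Then adjust to 29 items: n = 29/12 = 2.4167
r_new = n·r_full / (1 + (n − 1)·r_full) = 2.1226 / 2.2443 ≈ 0.9458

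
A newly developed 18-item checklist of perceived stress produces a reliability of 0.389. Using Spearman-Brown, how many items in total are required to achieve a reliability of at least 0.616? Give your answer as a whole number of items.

46

n = 0.616 × (1 − 0.389) / [ 0.389 × (1 − 0.616) ]
  = 0.376376 / 0.149376 = 2.5197
Items needed = n × 18 = 2.5197 × 18 ≈ 45.35 → round up to 46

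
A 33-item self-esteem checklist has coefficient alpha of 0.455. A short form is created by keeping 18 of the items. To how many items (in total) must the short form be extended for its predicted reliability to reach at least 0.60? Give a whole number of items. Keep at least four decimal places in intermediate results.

Short-form reliability: n = 18/33 = 0.5455; r_18 = n·r/(1+(n−1)r) ≈ 0.3129
Length factor from the short form to reach 0.60: n' = 0.60(1 − 0.3129) / [0.3129(1 − 0.60)] ≈ 3.2939
Total items = 3.2939 × 18 = 59.29, rounded up to 60.

60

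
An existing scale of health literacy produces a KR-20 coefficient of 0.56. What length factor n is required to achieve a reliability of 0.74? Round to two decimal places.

Rearranging the Spearman-Brown formula for n,
n = r_target (1 − r_old) / [ r_old (1 − r_target) ]
n = 0.74 × (1 − 0.56) / [ 0.56 × (1 − 0.74) ]
n = 0.3256 / 0.1456 ≈ 2.2363

2.24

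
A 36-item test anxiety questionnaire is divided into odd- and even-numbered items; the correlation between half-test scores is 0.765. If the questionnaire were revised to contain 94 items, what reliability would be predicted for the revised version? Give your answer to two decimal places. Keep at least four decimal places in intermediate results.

0.94

Spearman-Brown correction (n = 2): r_full = 2·0.765/(1 + 0.765) = 0.8669
Then adjust to 94 items: n = 94/36 = 2.6111
r_new = n·r_full / (1 + (n − 1)·r_full) = 2.2636 / 2.3967 ≈ 0.9445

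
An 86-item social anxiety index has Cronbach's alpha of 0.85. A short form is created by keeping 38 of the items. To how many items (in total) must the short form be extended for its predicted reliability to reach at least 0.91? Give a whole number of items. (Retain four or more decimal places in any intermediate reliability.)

154

Short-form reliability: n = 38/86 = 0.4419; r_38 = n·r/(1+(n−1)r) ≈ 0.7146
Then solve for n' with r_old = 0.7146, r_target = 0.91: n' = 0.91(1 − 0.7146)/[0.7146(1 − 0.91)] = 4.0382
Items = 4.0382 × 38 ≈ 153.45 → 154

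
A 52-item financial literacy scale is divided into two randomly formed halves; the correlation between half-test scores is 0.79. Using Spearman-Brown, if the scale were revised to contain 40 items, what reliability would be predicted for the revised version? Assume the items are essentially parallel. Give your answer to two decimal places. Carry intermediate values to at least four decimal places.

Full-test reliability from the split-half r: r_full = 2(0.79)/(1 + 0.79) = 0.8827
Length factor from 52 to 40 items: n = 40/52 = 0.7692
r_new = n·r_full / (1 + (n − 1)·r_full) = 0.6790 / 0.7963 ≈ 0.8527

0.85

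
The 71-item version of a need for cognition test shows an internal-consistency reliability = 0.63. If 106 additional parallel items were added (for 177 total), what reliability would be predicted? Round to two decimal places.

n = 177/71 = 2.493
By Spearman-Brown, r_new = n r / (1 + (n − 1) r).
r_new = (2.493 × 0.63) / (1 + (2.493 − 1) × 0.63)
r_new = 1.5706 / 1.9406 ≈ 0.8093

0.81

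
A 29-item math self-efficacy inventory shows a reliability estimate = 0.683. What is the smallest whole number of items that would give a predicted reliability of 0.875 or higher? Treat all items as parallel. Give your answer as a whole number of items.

95

Spearman-Brown solved for the length factor n:
n = r_target (1 − r_old) / [ r_old (1 − r_target) ]
n = [0.875 × 0.317] / [0.683 × 0.125]
  = 0.277375 / 0.085375 = 3.2489
3.2489 × 29 = 94.22 → 95 items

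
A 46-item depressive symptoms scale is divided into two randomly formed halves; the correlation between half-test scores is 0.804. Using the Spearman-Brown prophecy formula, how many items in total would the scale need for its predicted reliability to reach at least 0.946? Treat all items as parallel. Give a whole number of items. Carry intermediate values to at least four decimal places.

99

r_full = 2(0.804)/(1 + 0.804) = 0.8914
Solve Spearman-Brown for n: n = 0.946(1 − 0.8914) / [0.8914(1 − 0.946)] = 2.1343
Required items = 2.1343 × 46 = 98.18, so 99 items.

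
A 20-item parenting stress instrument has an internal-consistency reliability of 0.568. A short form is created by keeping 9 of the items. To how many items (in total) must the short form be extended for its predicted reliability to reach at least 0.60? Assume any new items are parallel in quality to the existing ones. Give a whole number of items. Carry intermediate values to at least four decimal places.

23

Short-form reliability: n = 9/20 = 0.4500; r_9 = n·r/(1+(n−1)r) ≈ 0.3717
Then solve for n' with r_old = 0.3717, r_target = 0.60: n' = 0.60(1 − 0.3717)/[0.3717(1 − 0.60)] = 2.5355
Items = 2.5355 × 9 ≈ 22.82 → 23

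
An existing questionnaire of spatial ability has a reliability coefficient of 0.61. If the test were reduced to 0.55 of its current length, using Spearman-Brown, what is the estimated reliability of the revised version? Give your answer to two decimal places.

0.46

Spearman-Brown: r_new = n·r / (1 + (n − 1)·r)
r_new = (0.55 × 0.61) / (1 + (0.55 − 1) × 0.61)
r_new = 0.3355 / 0.7255 ≈ 0.4624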